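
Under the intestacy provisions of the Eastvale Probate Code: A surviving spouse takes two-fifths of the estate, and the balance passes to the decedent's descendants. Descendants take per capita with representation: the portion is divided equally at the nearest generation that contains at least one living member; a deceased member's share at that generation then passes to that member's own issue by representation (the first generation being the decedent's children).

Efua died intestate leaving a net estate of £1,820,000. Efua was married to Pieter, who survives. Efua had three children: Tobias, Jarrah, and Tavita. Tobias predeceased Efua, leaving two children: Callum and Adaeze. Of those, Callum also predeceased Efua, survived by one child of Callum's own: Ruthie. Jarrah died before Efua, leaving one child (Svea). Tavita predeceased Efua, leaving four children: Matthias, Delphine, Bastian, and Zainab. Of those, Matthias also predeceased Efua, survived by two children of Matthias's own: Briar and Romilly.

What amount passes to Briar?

Pieter takes two-fifths of £1,820,000 = £728,000. The remaining £1,092,000 passes to the descendants.
No child survives, so the initial division is made at the grandchildren's generation.
The descendants' portion (£1,092,000) is divided into 7 shares of £156,000: Adaeze, Svea, Delphine, Bastian, and Zainab each take £156,000; Callum's £156,000 share passes to Callum's issue; Matthias's £156,000 share passes to Matthias's issue.
Callum's share (£156,000) passes entirely to Ruthie.
Matthias's share (£156,000) is divided into 2 shares of £78,000: Briar and Romilly each take £78,000.

Briar receives £78,000.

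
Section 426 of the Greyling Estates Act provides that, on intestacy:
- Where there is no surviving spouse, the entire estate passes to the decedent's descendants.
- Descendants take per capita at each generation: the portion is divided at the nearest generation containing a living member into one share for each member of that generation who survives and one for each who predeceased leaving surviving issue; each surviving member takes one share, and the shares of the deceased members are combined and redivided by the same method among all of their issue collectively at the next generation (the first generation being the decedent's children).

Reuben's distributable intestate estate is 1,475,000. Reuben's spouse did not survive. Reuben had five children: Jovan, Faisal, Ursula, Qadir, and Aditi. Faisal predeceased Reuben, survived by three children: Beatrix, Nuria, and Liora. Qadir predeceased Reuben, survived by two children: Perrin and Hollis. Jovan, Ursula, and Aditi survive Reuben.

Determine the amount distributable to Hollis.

The entire 1,475,000 passes to the descendants.
That amount (1,475,000) is divided at the children's generation into 5 shares of 295,000. Jovan, Ursula, and Aditi each take 295,000. The 2 shares of the deceased (Faisal and Qadir) are combined into a pool of 590,000.
That pool (590,000) is divided at the grandchildren's generation equally among Beatrix, Nuria, Liora, Perrin, and Hollis: 118,000 each.

Hollis receives 118,000.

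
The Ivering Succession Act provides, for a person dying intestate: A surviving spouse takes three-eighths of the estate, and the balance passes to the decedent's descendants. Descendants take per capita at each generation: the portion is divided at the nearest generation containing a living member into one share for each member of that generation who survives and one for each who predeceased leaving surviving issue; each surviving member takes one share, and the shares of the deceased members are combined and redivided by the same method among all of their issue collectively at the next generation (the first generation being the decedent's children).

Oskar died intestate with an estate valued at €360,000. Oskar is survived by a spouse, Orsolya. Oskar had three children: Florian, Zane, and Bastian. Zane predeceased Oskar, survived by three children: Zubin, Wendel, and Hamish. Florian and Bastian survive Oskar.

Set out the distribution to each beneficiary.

Orsolya takes three-eighths of €360,000 = €135,000. The remaining €225,000 passes to the descendants.
The descendants' portion (€225,000) is divided at the children's generation into 3 shares of €75,000. Florian and Bastian each take €75,000. The remaining share for the deceased Zane (€75,000) is carried to the next generation.
That pool (€75,000) is divided at the grandchildren's generation equally among Zubin, Wendel, and Hamish: €25,000 each.

Orsolya: €135,000; Florian: €75,000; Zubin: €25,000; Wendel: €25,000; Hamish: €25,000; Bastian: €75,000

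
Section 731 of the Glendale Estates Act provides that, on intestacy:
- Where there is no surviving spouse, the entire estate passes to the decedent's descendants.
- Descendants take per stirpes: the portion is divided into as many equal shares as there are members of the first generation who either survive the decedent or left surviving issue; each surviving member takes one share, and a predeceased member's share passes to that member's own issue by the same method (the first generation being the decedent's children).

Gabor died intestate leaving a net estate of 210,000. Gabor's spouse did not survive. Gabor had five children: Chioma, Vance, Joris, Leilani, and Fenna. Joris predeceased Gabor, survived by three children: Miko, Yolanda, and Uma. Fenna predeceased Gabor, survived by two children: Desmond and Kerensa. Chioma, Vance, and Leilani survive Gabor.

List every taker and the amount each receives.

The entire 210,000 passes to the descendants.
That amount (210,000) is divided into 5 shares of 42,000: Chioma, Vance, and Leilani each take 42,000; Joris's 42,000 share passes to Joris's issue; Fenna's 42,000 share passes to Fenna's issue.
Joris's share (42,000) is divided into 3 shares of 14,000: Miko, Yolanda, and Uma each take 14,000.
Fenna's share (42,000) is divided into 2 shares of 21,000: Desmond and Kerensa each take 21,000.

Chioma: 42,000; Vance: 42,000; Miko: 14,000; Yolanda: 14,000; Uma: 14,000; Leilani: 42,000; Desmond: 21,000; Kerensa: 21,000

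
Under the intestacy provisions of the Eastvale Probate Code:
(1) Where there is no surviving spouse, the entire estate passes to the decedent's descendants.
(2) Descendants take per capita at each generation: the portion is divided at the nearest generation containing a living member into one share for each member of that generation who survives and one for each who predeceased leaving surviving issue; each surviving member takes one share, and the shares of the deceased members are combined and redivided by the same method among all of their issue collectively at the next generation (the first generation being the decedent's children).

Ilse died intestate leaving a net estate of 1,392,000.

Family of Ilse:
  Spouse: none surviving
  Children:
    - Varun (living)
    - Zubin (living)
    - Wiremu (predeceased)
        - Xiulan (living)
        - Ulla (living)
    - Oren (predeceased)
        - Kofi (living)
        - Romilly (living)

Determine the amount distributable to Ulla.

The entire 1,392,000 passes to the descendants.
That amount (1,392,000) is divided at the children's generation into 4 shares of 348,000. Varun and Zubin each take 348,000. The 2 shares of the deceased (Wiremu and Oren) are combined into a pool of 696,000.
That pool (696,000) is divided at the grandchildren's generation equally among Xiulan, Ulla, Kofi, and Romilly: 174,000 each.

Ulla receives 174,000.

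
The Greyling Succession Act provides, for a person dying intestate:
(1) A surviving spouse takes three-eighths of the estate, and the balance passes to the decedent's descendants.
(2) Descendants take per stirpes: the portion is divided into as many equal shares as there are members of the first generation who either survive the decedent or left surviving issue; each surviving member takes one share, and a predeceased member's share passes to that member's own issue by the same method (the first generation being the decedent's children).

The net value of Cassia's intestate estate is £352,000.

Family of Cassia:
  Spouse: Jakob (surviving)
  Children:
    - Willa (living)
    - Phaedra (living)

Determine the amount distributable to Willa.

Jakob takes three-eighths of £352,000 = £132,000. The remaining £220,000 passes to the descendants.
The descendants' portion (£220,000) is divided into 2 shares of £110,000: Willa and Phaedra each take £110,000.

Willa receives £110,000.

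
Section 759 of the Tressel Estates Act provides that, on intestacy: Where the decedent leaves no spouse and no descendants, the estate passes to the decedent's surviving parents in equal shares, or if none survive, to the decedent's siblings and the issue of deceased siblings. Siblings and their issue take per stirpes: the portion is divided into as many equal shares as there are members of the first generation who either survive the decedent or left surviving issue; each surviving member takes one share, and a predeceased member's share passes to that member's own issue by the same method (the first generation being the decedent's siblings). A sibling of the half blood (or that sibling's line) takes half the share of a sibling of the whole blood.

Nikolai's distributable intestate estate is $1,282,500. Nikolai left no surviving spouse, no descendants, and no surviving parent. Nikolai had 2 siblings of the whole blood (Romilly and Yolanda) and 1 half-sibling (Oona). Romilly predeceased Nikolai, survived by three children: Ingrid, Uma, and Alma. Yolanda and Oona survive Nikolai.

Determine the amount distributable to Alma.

The entire $1,282,500 passes to the siblings and their issue.
Counting each half-blood sibling's line as half a unit, there are 5/2 units in $1,282,500, so one unit is $513,000. Whole-blood lines (Romilly and Yolanda) take $513,000 each; half-blood lines (Oona) take $256,500 each.
Romilly's share ($513,000) is divided into 3 shares of $171,000: Ingrid, Uma, and Alma each take $171,000.

Alma receives $171,000.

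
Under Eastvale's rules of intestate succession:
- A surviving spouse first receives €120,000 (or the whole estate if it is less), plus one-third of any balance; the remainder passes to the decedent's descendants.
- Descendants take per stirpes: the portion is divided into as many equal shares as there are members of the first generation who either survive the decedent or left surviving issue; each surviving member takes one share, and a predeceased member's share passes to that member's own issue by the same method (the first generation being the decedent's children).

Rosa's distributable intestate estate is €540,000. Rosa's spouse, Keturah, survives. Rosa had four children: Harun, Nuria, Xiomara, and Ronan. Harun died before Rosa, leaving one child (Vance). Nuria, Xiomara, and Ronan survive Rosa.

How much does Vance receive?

Keturah first takes €120,000, leaving a balance of €420,000. Keturah then takes one-third of the balance (€140,000), for a total of €260,000. The remaining €280,000 passes to the descendants.
The descendants' portion (€280,000) is divided into 4 shares of €70,000: Nuria, Xiomara, and Ronan each take €70,000; Harun's €70,000 share passes to Harun's issue.
Harun's share (€70,000) passes entirely to Vance.

Vance receives €70,000.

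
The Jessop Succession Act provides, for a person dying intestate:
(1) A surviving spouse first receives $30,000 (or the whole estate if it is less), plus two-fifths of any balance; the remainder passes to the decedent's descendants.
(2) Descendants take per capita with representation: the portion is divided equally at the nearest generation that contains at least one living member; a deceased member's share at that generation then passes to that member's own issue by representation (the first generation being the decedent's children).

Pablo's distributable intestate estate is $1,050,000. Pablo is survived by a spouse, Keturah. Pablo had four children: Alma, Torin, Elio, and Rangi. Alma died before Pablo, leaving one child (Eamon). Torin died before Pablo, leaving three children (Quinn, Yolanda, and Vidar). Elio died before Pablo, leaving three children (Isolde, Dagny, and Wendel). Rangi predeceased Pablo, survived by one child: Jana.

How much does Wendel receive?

Wendel receives $76,500.

Keturah first takes $30,000, leaving a balance of $1,020,000. Keturah then takes two-fifths of the balance ($408,000), for a total of $438,000. The remaining $612,000 passes to the descendants.
No child survives, so the initial division is made at the grandchildren's generation.
The descendants' portion ($612,000) is divided into 8 shares of $76,500: Eamon, Quinn, Yolanda, Vidar, Isolde, Dagny, Wendel, and Jana each take $76,500.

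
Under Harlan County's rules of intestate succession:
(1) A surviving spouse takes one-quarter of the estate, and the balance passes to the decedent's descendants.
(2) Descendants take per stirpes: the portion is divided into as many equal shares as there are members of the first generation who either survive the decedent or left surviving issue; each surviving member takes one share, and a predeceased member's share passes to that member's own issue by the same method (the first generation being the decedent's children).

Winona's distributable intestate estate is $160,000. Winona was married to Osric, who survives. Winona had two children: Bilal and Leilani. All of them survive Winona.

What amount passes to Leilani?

Leilani receives $60,000.

Osric takes one-quarter of $160,000 = $40,000. The remaining $120,000 passes to the descendants.
The descendants' portion ($120,000) is divided into 2 shares of $60,000: Bilal and Leilani each take $60,000.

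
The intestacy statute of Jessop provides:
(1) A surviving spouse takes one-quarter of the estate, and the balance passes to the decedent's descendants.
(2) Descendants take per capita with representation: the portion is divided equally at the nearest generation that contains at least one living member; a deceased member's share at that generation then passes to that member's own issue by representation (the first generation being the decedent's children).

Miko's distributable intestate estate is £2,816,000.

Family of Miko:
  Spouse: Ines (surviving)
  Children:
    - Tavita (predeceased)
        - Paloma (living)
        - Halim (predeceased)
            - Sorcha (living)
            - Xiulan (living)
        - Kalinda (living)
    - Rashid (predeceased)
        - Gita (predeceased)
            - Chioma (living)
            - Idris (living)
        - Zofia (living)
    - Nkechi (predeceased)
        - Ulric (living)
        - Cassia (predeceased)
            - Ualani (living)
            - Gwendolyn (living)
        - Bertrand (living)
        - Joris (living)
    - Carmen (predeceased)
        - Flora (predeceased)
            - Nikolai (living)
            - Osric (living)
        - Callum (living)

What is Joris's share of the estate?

Ines takes one-quarter of £2,816,000 = £704,000. The remaining £2,112,000 passes to the descendants.
No child survives, so the initial division is made at the grandchildren's generation.
The descendants' portion (£2,112,000) is divided into 11 shares of £192,000: Paloma, Kalinda, Zofia, Ulric, Bertrand, Joris, and Callum each take £192,000; Halim's £192,000 share passes to Halim's issue; Gita's £192,000 share passes to Gita's issue; Cassia's £192,000 share passes to Cassia's issue; Flora's £192,000 share passes to Flora's issue.
Halim's share (£192,000) is divided into 2 shares of £96,000: Sorcha and Xiulan each take £96,000.
Gita's share (£192,000) is divided into 2 shares of £96,000: Chioma and Idris each take £96,000.
Cassia's share (£192,000) is divided into 2 shares of £96,000: Ualani and Gwendolyn each take £96,000.
Flora's share (£192,000) is divided into 2 shares of £96,000: Nikolai and Osric each take £96,000.

Joris receives £192,000.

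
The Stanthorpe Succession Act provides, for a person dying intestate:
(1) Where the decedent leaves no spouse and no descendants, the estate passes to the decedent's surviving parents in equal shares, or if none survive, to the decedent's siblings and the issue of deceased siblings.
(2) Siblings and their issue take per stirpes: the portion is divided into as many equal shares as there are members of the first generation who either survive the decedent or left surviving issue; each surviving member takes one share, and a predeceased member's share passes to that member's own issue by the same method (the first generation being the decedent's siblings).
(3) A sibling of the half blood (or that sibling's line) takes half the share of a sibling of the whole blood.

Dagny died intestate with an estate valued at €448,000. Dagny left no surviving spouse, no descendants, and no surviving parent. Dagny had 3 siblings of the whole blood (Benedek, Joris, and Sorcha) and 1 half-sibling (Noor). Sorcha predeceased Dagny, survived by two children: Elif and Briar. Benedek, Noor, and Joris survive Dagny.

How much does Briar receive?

Briar receives €64,000.

The entire €448,000 passes to the siblings and their issue.
Counting each half-blood sibling's line as half a unit, there are 7/2 units in €448,000, so one unit is €128,000. Whole-blood lines (Benedek, Joris, and Sorcha) take €128,000 each; half-blood lines (Noor) take €64,000 each.
Sorcha's share (€128,000) is divided into 2 shares of €64,000: Elif and Briar each take €64,000.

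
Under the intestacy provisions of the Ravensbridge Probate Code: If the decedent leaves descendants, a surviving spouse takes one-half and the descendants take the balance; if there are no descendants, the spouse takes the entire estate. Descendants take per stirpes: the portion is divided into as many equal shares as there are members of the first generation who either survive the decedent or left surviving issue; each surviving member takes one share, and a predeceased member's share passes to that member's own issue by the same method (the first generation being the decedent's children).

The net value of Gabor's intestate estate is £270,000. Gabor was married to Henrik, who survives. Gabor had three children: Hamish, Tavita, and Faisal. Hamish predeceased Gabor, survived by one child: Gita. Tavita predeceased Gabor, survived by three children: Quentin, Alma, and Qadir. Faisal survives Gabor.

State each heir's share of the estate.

Henrik takes one-half of £270,000 = £135,000. The remaining £135,000 passes to the descendants.
The descendants' portion (£135,000) is divided into 3 shares of £45,000: Faisal takes £45,000; Hamish's £45,000 share passes to Hamish's issue; Tavita's £45,000 share passes to Tavita's issue.
Hamish's share (£45,000) passes entirely to Gita.
Tavita's share (£45,000) is divided into 3 shares of £15,000: Quentin, Alma, and Qadir each take £15,000.

Henrik: £135,000; Gita: £45,000; Quentin: £15,000; Alma: £15,000; Qadir: £15,000; Faisal: £45,000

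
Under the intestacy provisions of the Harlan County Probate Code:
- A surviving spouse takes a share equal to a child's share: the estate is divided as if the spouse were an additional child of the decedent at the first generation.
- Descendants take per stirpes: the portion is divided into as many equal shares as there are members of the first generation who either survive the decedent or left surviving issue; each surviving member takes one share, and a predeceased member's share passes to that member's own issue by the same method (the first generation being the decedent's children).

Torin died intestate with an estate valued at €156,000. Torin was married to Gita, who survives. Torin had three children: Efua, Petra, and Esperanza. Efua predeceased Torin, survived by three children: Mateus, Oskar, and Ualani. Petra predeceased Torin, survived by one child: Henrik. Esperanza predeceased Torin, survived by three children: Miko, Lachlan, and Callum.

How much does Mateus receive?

Mateus receives €13,000.

The spouse counts as an additional share at the children's level, so there are 4 primary shares of €39,000. Gita takes one such share (€39,000).
The children's combined portion (€117,000) is divided into 3 shares of €39,000: Efua's €39,000 share passes to Efua's issue; Petra's €39,000 share passes to Petra's issue; Esperanza's €39,000 share passes to Esperanza's issue.
Efua's share (€39,000) is divided into 3 shares of €13,000: Mateus, Oskar, and Ualani each take €13,000.
Petra's share (€39,000) passes entirely to Henrik.
Esperanza's share (€39,000) is divided into 3 shares of €13,000: Miko, Lachlan, and Callum each take €13,000.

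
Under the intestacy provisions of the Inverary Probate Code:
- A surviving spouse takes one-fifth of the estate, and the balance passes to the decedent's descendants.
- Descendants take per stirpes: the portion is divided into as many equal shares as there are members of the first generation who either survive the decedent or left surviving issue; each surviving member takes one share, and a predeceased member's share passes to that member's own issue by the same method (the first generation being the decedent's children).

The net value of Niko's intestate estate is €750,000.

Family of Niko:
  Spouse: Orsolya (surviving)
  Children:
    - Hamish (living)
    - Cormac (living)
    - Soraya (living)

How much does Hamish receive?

Orsolya takes one-fifth of €750,000 = €150,000. The remaining €600,000 passes to the descendants.
The descendants' portion (€600,000) is divided into 3 shares of €200,000: Hamish, Cormac, and Soraya each take €200,000.

Hamish receives €200,000.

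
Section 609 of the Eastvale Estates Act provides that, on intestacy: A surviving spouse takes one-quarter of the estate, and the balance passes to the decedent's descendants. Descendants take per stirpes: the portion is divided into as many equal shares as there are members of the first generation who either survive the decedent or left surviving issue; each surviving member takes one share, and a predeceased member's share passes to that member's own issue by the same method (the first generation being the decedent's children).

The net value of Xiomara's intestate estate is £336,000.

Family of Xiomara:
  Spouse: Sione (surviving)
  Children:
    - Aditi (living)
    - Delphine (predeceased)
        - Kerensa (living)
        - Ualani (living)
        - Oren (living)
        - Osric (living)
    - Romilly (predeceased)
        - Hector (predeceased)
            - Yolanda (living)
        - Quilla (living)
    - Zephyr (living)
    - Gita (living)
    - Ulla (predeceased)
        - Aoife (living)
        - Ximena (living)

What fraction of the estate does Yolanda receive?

Sione takes one-quarter of £336,000 = £84,000. The remaining £252,000 passes to the descendants.
The descendants' portion (£252,000) is divided into 6 shares of £42,000: Aditi, Zephyr, and Gita each take £42,000; Delphine's £42,000 share passes to Delphine's issue; Romilly's £42,000 share passes to Romilly's issue; Ulla's £42,000 share passes to Ulla's issue.
Delphine's share (£42,000) is divided into 4 shares of £10,500: Kerensa, Ualani, Oren, and Osric each take £10,500.
Romilly's share (£42,000) is divided into 2 shares of £21,000: Quilla takes £21,000; Hector's £21,000 share passes to Hector's issue.
Hector's share (£21,000) passes entirely to Yolanda.
Ulla's share (£42,000) is divided into 2 shares of £21,000: Aoife and Ximena each take £21,000.

Yolanda receives 1/16 of the estate.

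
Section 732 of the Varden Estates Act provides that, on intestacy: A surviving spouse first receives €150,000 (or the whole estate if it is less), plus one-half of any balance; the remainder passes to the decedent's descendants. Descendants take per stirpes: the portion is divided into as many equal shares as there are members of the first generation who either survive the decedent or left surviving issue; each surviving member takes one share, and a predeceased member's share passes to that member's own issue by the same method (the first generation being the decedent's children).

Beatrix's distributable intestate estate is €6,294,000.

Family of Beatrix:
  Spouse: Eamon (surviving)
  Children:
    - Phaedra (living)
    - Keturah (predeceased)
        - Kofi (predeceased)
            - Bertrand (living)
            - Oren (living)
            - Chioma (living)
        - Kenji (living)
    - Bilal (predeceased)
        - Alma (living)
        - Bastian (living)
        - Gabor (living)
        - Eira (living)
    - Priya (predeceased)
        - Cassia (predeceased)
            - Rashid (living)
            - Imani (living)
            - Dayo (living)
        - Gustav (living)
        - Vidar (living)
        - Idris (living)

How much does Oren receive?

Oren receives €128,000.

Eamon first takes €150,000, leaving a balance of €6,144,000. Eamon then takes one-half of the balance (€3,072,000), for a total of €3,222,000. The remaining €3,072,000 passes to the descendants.
The descendants' portion (€3,072,000) is divided into 4 shares of €768,000: Phaedra takes €768,000; Keturah's €768,000 share passes to Keturah's issue; Bilal's €768,000 share passes to Bilal's issue; Priya's €768,000 share passes to Priya's issue.
Keturah's share (€768,000) is divided into 2 shares of €384,000: Kenji takes €384,000; Kofi's €384,000 share passes to Kofi's issue.
Kofi's share (€384,000) is divided into 3 shares of €128,000: Bertrand, Oren, and Chioma each take €128,000.
Bilal's share (€768,000) is divided into 4 shares of €192,000: Alma, Bastian, Gabor, and Eira each take €192,000.
Priya's share (€768,000) is divided into 4 shares of €192,000: Gustav, Vidar, and Idris each take €192,000; Cassia's €192,000 share passes to Cassia's issue.
Cassia's share (€192,000) is divided into 3 shares of €64,000: Rashid, Imani, and Dayo each take €64,000.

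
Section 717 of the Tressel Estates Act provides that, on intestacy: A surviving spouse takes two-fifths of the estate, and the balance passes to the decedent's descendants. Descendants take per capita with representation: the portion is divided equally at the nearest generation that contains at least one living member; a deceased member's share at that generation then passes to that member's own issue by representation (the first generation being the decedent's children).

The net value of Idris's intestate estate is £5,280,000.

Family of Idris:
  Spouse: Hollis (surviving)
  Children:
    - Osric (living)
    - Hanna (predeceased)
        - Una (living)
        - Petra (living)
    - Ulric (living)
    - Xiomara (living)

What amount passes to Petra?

Petra receives £396,000.

Hollis takes two-fifths of £5,280,000 = £2,112,000. The remaining £3,168,000 passes to the descendants.
The descendants' portion (£3,168,000) is divided into 4 shares of £792,000: Osric, Ulric, and Xiomara each take £792,000; Hanna's £792,000 share passes to Hanna's issue.
Hanna's share (£792,000) is divided into 2 shares of £396,000: Una and Petra each take £396,000.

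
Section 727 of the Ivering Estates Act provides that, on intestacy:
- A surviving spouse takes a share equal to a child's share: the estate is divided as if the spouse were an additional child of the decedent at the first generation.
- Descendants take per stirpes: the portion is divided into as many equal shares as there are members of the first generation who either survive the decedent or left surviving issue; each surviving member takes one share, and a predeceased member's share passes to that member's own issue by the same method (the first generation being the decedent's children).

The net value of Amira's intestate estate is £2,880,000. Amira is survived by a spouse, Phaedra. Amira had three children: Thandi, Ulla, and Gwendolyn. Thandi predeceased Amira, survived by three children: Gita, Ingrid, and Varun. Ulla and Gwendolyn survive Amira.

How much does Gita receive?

The spouse counts as an additional share at the children's level, so there are 4 primary shares of £720,000. Phaedra takes one such share (£720,000).
The children's combined portion (£2,160,000) is divided into 3 shares of £720,000: Ulla and Gwendolyn each take £720,000; Thandi's £720,000 share passes to Thandi's issue.
Thandi's share (£720,000) is divided into 3 shares of £240,000: Gita, Ingrid, and Varun each take £240,000.

Gita receives £240,000.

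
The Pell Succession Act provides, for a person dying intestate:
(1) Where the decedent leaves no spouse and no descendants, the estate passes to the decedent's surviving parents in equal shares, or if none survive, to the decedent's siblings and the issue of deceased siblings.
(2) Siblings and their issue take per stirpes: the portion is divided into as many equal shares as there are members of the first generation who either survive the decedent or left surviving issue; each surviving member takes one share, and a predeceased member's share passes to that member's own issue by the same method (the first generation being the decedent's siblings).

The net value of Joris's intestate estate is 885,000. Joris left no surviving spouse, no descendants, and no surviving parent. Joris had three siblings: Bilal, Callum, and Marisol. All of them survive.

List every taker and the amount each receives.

Bilal: 295,000; Callum: 295,000; Marisol: 295,000

The entire 885,000 passes to the siblings and their issue.
That amount (885,000) is divided into 3 shares of 295,000: Bilal, Callum, and Marisol each take 295,000.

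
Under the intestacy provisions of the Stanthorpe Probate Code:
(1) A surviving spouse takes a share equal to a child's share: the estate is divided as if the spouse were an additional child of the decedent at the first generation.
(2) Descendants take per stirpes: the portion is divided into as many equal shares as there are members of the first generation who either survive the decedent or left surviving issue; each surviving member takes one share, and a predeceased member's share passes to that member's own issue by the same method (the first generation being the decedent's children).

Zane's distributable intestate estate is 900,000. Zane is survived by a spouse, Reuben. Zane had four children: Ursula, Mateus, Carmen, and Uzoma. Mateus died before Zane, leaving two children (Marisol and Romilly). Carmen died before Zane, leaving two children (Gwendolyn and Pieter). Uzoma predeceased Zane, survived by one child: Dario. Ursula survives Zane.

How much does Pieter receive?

Pieter receives 90,000.

The spouse counts as an additional share at the children's level, so there are 5 primary shares of 180,000. Reuben takes one such share (180,000).
The children's combined portion (720,000) is divided into 4 shares of 180,000: Ursula takes 180,000; Mateus's 180,000 share passes to Mateus's issue; Carmen's 180,000 share passes to Carmen's issue; Uzoma's 180,000 share passes to Uzoma's issue.
Mateus's share (180,000) is divided into 2 shares of 90,000: Marisol and Romilly each take 90,000.
Carmen's share (180,000) is divided into 2 shares of 90,000: Gwendolyn and Pieter each take 90,000.
Uzoma's share (180,000) passes entirely to Dario.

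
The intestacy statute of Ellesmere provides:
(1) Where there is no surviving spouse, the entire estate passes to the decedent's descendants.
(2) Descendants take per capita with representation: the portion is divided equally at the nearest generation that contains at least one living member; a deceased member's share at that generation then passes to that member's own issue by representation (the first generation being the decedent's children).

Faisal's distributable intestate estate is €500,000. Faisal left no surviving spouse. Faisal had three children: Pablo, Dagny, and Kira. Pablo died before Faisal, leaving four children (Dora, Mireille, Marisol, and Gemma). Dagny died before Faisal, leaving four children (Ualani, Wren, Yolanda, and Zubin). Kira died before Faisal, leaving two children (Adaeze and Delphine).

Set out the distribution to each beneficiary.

The entire €500,000 passes to the descendants.
No child survives, so the initial division is made at the grandchildren's generation.
That amount (€500,000) is divided into 10 shares of €50,000: Dora, Mireille, Marisol, Gemma, Ualani, Wren, Yolanda, Zubin, Adaeze, and Delphine each take €50,000.

Dora: €50,000; Mireille: €50,000; Marisol: €50,000; Gemma: €50,000; Ualani: €50,000; Wren: €50,000; Yolanda: €50,000; Zubin: €50,000; Adaeze: €50,000; Delphine: €50,000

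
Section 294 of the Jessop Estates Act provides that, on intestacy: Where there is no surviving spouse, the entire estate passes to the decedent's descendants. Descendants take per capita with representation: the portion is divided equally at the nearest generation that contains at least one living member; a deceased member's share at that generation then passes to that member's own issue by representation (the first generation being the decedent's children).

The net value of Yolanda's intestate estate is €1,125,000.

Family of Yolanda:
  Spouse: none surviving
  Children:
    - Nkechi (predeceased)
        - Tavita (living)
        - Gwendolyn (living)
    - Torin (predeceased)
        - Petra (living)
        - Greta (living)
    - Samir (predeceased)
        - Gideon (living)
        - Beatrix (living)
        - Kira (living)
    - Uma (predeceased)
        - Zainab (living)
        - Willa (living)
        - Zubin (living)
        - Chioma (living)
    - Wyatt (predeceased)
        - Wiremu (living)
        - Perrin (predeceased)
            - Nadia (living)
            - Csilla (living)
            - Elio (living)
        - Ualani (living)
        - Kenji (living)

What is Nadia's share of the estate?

Nadia receives €25,000.

The entire €1,125,000 passes to the descendants.
No child survives, so the initial division is made at the grandchildren's generation.
That amount (€1,125,000) is divided into 15 shares of €75,000: Tavita, Gwendolyn, Petra, Greta, Gideon, Beatrix, Kira, Zainab, Willa, Zubin, Chioma, Wiremu, Ualani, and Kenji each take €75,000; Perrin's €75,000 share passes to Perrin's issue.
Perrin's share (€75,000) is divided into 3 shares of €25,000: Nadia, Csilla, and Elio each take €25,000.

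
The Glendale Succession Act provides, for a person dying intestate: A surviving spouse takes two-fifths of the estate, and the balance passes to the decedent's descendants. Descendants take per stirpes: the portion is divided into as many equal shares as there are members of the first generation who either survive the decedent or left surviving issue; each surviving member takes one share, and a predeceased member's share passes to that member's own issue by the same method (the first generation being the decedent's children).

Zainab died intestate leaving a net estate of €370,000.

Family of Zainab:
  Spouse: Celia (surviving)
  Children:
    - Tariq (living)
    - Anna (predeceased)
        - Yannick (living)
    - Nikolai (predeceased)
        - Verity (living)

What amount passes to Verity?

Verity receives €74,000.

Celia takes two-fifths of €370,000 = €148,000. The remaining €222,000 passes to the descendants.
The descendants' portion (€222,000) is divided into 3 shares of €74,000: Tariq takes €74,000; Anna's €74,000 share passes to Anna's issue; Nikolai's €74,000 share passes to Nikolai's issue.
Anna's share (€74,000) passes entirely to Yannick.
Nikolai's share (€74,000) passes entirely to Verity.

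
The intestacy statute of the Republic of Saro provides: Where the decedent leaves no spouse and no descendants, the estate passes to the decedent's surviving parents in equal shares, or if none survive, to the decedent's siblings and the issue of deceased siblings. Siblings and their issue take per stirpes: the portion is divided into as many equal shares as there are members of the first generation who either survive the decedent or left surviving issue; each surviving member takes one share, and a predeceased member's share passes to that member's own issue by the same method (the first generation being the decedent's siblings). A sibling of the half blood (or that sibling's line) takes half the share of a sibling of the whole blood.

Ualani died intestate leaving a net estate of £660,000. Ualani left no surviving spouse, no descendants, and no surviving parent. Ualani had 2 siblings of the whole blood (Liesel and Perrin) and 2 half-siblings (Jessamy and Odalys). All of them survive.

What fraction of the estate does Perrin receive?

The entire £660,000 passes to the siblings and their issue.
Counting each half-blood sibling's line as half a unit, there are 3 units in £660,000, so one unit is £220,000. Whole-blood lines (Liesel and Perrin) take £220,000 each; half-blood lines (Jessamy and Odalys) take £110,000 each.

Perrin receives 1/3 of the estate.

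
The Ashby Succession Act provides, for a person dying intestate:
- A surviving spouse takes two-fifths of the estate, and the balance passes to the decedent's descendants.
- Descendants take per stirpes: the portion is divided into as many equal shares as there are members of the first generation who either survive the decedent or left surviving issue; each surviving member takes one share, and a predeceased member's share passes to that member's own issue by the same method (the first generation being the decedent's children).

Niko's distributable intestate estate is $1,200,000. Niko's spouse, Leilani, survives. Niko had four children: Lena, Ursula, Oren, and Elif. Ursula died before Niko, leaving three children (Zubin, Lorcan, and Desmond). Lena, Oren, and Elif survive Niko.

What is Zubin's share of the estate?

Leilani takes two-fifths of $1,200,000 = $480,000. The remaining $720,000 passes to the descendants.
The descendants' portion ($720,000) is divided into 4 shares of $180,000: Lena, Oren, and Elif each take $180,000; Ursula's $180,000 share passes to Ursula's issue.
Ursula's share ($180,000) is divided into 3 shares of $60,000: Zubin, Lorcan, and Desmond each take $60,000.

Zubin receives $60,000.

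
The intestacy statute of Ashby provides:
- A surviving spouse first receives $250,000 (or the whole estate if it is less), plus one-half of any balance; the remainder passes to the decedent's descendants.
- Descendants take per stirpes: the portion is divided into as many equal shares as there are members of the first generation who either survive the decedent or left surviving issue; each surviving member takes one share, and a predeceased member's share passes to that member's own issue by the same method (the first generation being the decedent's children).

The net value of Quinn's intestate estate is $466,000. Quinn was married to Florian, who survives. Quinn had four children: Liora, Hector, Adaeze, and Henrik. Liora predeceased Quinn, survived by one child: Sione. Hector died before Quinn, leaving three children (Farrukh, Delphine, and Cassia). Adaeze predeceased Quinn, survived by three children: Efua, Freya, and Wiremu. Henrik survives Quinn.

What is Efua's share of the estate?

Florian first takes $250,000, leaving a balance of $216,000. Florian then takes one-half of the balance ($108,000), for a total of $358,000. The remaining $108,000 passes to the descendants.
The descendants' portion ($108,000) is divided into 4 shares of $27,000: Henrik takes $27,000; Liora's $27,000 share passes to Liora's issue; Hector's $27,000 share passes to Hector's issue; Adaeze's $27,000 share passes to Adaeze's issue.
Liora's share ($27,000) passes entirely to Sione.
Hector's share ($27,000) is divided into 3 shares of $9,000: Farrukh, Delphine, and Cassia each take $9,000.
Adaeze's share ($27,000) is divided into 3 shares of $9,000: Efua, Freya, and Wiremu each take $9,000.

Efua receives $9,000.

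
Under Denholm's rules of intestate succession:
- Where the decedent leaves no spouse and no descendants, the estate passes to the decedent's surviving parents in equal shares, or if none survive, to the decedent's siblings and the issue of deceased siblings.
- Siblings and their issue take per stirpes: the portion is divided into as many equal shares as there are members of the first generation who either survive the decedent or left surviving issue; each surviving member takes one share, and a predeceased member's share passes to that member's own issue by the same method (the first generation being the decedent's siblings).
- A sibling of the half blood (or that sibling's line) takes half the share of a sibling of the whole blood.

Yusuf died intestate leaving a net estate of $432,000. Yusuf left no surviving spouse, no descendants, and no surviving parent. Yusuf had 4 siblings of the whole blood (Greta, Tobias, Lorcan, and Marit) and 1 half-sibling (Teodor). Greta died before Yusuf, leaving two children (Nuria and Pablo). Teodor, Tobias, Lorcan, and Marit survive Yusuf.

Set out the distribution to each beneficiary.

Teodor: $48,000; Nuria: $48,000; Pablo: $48,000; Tobias: $96,000; Lorcan: $96,000; Marit: $96,000

The entire $432,000 passes to the siblings and their issue.
Counting each half-blood sibling's line as half a unit, there are 9/2 units in $432,000, so one unit is $96,000. Whole-blood lines (Greta, Tobias, Lorcan, and Marit) take $96,000 each; half-blood lines (Teodor) take $48,000 each.
Greta's share ($96,000) is divided into 2 shares of $48,000: Nuria and Pablo each take $48,000.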